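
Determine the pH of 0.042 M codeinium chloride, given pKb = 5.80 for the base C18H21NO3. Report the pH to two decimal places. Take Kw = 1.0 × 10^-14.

C18H22NO3+ is the conjugate acid of the weak base C18H21NO3.
Kb = 10^(−5.80) = 1.58 × 10^-6
Ka = Kw/Kb = 1.0×10^-14 / 1.58 × 10^-6 = 6.33 × 10^-9
Ka = [H+]²/(0.042 − [H+]) = 6.33 × 10^-9
Neglecting [H+] in the denominator: [H+] = √(6.33 × 10^-9 × 0.042) = 1.63 × 10^-5 M
Check: 0.039% ionized — well under 5%, approximation valid.
pH = −log[H+] = −log(1.63 × 10^-5) = 4.79

pH = 4.79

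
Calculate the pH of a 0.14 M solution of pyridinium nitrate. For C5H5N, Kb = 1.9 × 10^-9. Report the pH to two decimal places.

pH = 3.07

C5H5NH+ is the conjugate acid of the weak base C5H5N.
Ka = Kw/Kb = 1.0×10^-14 / 1.9 × 10^-9 = 5.26 × 10^-6
From the ICE table, Ka = [H+]²/(0.14 − [H+]) = 5.26 × 10^-6.
Assume [H+] ≪ 0.14: [H+] ≈ √(5.26 × 10^-6 × 0.14) = 8.58 × 10^-4 M
Check: 0.61% ionized — well under 5%, approximation valid.
pH = −log[H+] = −log(8.58 × 10^-4) = 3.07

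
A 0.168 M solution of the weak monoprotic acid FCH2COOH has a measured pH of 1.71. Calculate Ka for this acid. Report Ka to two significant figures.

[H+] = 10^(-1.71) = 1.95 × 10^-2 M
At equilibrium [HA] = 0.168 − 1.95 × 10^-2 = 1.49 × 10^-1 M
Ka = [H+][A-]/[HA] = (1.95 × 10^-2)² / 1.49 × 10^-1 = 2.6 × 10^-3

Ka = 2.6 × 10^-3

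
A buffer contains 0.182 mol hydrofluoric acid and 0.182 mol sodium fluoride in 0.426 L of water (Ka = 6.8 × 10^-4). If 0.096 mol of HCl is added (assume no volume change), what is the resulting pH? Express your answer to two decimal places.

After neutralization: n(HF) = 0.278 mol, n(F-) = 0.086 mol.
pKa = −log(6.8 × 10^-4) = 3.167
pH = pKa + log(n_F-/n_HF) = 3.167 + log(0.086/0.278) = 3.167 + (-0.510)

pH = 2.66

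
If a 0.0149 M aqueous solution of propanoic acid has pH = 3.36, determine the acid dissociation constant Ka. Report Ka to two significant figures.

[H+] = 10^(-3.36) = 4.37 × 10^-4 M
At equilibrium [HA] = 0.0149 − 4.37 × 10^-4 = 1.45 × 10^-2 M
Ka = [H+][A-]/[HA] = (4.37 × 10^-4)² / 1.45 × 10^-2 = 1.3 × 10^-5

Ka = 1.3 × 10^-5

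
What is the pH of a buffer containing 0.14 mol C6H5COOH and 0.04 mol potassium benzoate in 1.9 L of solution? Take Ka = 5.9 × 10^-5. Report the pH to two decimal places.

pH = 3.69

pKa = −log(5.9 × 10^-5) = 4.229
pH = pKa + log([A⁻]/[HA]) = 4.229 + log(0.04/0.14)
pH = 4.229 + (-0.544) = 3.69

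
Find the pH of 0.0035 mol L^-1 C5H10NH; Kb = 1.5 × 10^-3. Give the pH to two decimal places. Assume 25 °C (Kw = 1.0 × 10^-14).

pH = 11.22

C5H10NH + H2O ⇌ C5H10NH2+ + OH-
From the ICE table, Kb = x²/(0.0035 − x) = 1.5 × 10^-3.
The 5% rule fails; solving x² + Kb·x − Kb·C₀ = 0 exactly:
x = [−0.0015 + √(0.0015² + 2.1e-05)]/2 = 1.66 × 10^-3 M
pOH = −log(1.66 × 10^-3) = 2.78; pH = 14.00 − 2.78 = 11.22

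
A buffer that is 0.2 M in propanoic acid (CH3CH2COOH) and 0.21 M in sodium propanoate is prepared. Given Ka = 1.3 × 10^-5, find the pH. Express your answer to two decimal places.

pH = 4.91

pKa = −log(1.3 × 10^-5) = 4.886
Using pH = pKa + log([base]/[acid]) with [base]/[acid] = 0.21/0.2:
pH = 4.886 + (+0.021) = 4.91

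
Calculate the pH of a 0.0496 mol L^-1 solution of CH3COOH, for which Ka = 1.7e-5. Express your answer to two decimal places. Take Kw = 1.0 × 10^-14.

pH = 3.04

CH3COOH ⇌ CH3COO- + H+
Ka = [H+]²/(0.0496 − [H+]) = 1.7 × 10^-5
Assume [H+] ≪ 0.0496: [H+] ≈ √(1.7 × 10^-5 × 0.0496) = 9.18 × 10^-4 M
Check: 1.9% ionized — well under 5%, approximation valid.
pH = −log(9.18 × 10^-4) = 3.04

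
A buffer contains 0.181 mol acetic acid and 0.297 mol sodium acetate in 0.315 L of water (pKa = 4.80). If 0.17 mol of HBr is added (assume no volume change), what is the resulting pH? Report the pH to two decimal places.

After neutralization: n(CH3COOH) = 0.351 mol, n(CH3COO-) = 0.127 mol.
pH = pKa + log(n_CH3COO-/n_CH3COOH) = 4.80 + log(0.127/0.351) = 4.80 + (-0.442)

pH = 4.36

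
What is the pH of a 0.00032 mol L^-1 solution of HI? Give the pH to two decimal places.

HI is a strong acid and dissociates completely, so [H+] = 0.00032 M.
pH = -log(0.00032) = 3.49

pH = 3.49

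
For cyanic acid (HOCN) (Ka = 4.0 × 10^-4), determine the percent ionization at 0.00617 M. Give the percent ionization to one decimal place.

HOCN ⇌ OCN- + H+; let x = [H+] at equilibrium.
Ka = x²/(C₀ − x); solving the quadratic gives x = 1.38 × 10^-3 M.
Fraction ionized = 1.38 × 10^-3 / 0.00617 = 0.2237 → 22.4%

22.4%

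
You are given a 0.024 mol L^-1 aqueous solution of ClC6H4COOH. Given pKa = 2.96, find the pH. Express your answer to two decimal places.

ClC6H4COOH ⇌ ClC6H4COO- + H+
Ka = 10^(−2.96) = 1.10 × 10^-3
From the ICE table, Ka = x²/(0.024 − x) = 1.10 × 10^-3.
Here C₀/Ka ≈ 21.8, so the small-x approximation fails. Use the quadratic:
x = [−0.0011 + √(0.0011² + 0.000106)]/2 = 4.62 × 10^-3 M
pH = −log[H+] = −log(4.62 × 10^-3) = 2.34

pH = 2.34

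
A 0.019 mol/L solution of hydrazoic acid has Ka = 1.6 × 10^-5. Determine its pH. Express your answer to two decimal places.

pH = 3.26

HN3 ⇌ N3- + H+
Ka = x²/(0.019 − x) = 1.6 × 10^-5
Neglecting x in the denominator: x = √(1.6 × 10^-5 × 0.019) = 5.51 × 10^-4 M
Check: 2.9% ionized — well under 5%, approximation valid.
pH = −log(5.51 × 10^-4) = 3.26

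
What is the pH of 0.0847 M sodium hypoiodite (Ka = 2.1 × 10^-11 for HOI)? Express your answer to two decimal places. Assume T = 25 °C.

OI- is the conjugate base of the weak acid HOI.
Kb = Kw/Ka = 1.0×10^-14 / 2.1 × 10^-11 = 4.76 × 10^-4
From the ICE table, Kb = x²/(0.0847 − x) = 4.76 × 10^-4.
The 5% rule fails; solving x² + Kb·x − Kb·C₀ = 0 exactly:
x = [−0.000476 + √(0.000476² + 0.000161)]/2 = 6.12 × 10^-3 M
pOH = −log(6.12 × 10^-3) = 2.21; pH = 14.00 − 2.21 = 11.79

pH = 11.79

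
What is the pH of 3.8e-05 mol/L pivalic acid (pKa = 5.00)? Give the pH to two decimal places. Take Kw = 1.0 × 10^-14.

(CH3)3CCOOH ⇌ (CH3)3CCOO- + H+
Ka = 10^(−5.00) = 1.00 × 10^-5
From the ICE table, Ka = [H+]²/(3.8e-05 − [H+]) = 1.00 × 10^-5.
Here C₀/Ka ≈ 3.8, so the small-[H+] approximation fails. Use the quadratic:
[H+] = (−Ka + √(Ka² + 4·Ka·C₀))/2 = 1.51 × 10^-5 M
pH = −log[H+] = −log(1.51 × 10^-5) = 4.82

pH = 4.82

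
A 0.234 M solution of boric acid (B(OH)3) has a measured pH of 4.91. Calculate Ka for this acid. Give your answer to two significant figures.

[H+] = 10^(-4.91) = 1.23 × 10^-5 M
At equilibrium [HA] = 0.234 − 1.23 × 10^-5 = 2.34 × 10^-1 M
Ka = [H+][A-]/[HA] = (1.23 × 10^-5)² / 2.34 × 10^-1 = 6.5 × 10^-10

Ka = 6.5 × 10^-10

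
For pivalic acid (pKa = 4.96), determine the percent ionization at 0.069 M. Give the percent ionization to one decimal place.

(CH3)3CCOOH ⇌ (CH3)3CCOO- + H+; let x = [H+] at equilibrium.
Ka = 10^(−4.96) = 1.10 × 10^-5
x ≈ √(Ka·C₀) = √(1.10 × 10^-5 × 0.069) = 8.71 × 10^-4 M
% ionization = x/C₀ × 100% = 8.71 × 10^-4/0.069 × 100% = 1.3%

1.3%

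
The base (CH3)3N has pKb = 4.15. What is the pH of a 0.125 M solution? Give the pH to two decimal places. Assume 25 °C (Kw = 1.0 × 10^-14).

(CH3)3N + H2O ⇌ (CH3)3NH+ + OH-
Kb = 10^(−4.15) = 7.08 × 10^-5
From the ICE table, Kb = x²/(0.125 − x) = 7.08 × 10^-5.
Assume x ≪ 0.125: x ≈ √(7.08 × 10^-5 × 0.125) = 2.97 × 10^-3 M
pOH = −log(2.97 × 10^-3) = 2.53; pH = 14.00 − 2.53 = 11.47

pH = 11.47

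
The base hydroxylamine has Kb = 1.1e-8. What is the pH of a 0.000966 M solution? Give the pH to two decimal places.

pH = 8.51

NH2OH + H2O ⇌ NH3OH+ + OH-
Let x = [OH-] at equilibrium. Kb = x²/(0.000966 − x).
Neglecting x in the denominator: x = √(1.1 × 10^-8 × 0.000966) = 3.26 × 10^-6 M
(x/C₀ = 0.34% < 5%, so the approximation holds.)
pOH = −log(3.26 × 10^-6) = 5.49; pH = 14.00 − 5.49 = 8.51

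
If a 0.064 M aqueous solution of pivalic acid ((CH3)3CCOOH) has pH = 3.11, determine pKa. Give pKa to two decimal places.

pKa = 5.02

[H+] = 10^(-3.11) = 7.76 × 10^-4 M
At equilibrium [HA] = 0.064 − 7.76 × 10^-4 = 6.32 × 10^-2 M
Ka = [H+][A-]/[HA] = (7.76 × 10^-4)² / 6.32 × 10^-2 = 9.53 × 10^-6
pKa = -log(9.53 × 10^-6) = 5.02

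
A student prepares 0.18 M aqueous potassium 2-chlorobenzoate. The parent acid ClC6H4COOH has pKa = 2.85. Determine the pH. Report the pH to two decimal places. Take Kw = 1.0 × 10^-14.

pH = 8.05

ClC6H4COO- is the conjugate base of the weak acid ClC6H4COOH.
Ka = 10^(−2.85) = 1.41 × 10^-3
Kb = Kw/Ka = 1.0×10^-14 / 1.41 × 10^-3 = 7.09 × 10^-12
Kb = [OH-]²/(0.18 − [OH-]) = 7.09 × 10^-12
Neglecting [OH-] in the denominator: [OH-] = √(7.09 × 10^-12 × 0.18) = 1.13 × 10^-6 M
([OH-]/C₀ = 0.00063% < 5%, so the approximation holds.)
pOH = −log(1.13 × 10^-6) = 5.95; pH = 14.00 − 5.95 = 8.05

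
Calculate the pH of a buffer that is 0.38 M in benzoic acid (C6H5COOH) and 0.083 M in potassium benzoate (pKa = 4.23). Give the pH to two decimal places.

Henderson–Hasselbalch: pH = pKa + log([C6H5COO-]/[C6H5COOH]) = 4.23 + log(0.083/0.38)
pH = 4.23 + (-0.661) = 3.57

pH = 3.57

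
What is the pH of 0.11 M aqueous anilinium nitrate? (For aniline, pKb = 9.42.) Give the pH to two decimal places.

C6H5NH3+ is the conjugate acid of the weak base C6H5NH2.
Kb = 10^(−9.42) = 3.80 × 10^-10
Ka = Kw/Kb = 1.0×10^-14 / 3.80 × 10^-10 = 2.63 × 10^-5
Ka = x²/(0.11 − x) = 2.63 × 10^-5
Neglecting x in the denominator: x = √(2.63 × 10^-5 × 0.11) = 1.70 × 10^-3 M
Check: 1.5% ionized — well under 5%, approximation valid.
pH = −log(1.70 × 10^-3) = 2.77

pH = 2.77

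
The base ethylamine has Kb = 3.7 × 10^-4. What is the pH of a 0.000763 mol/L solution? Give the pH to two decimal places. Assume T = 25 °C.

C2H5NH2 + H2O ⇌ C2H5NH3+ + OH-
Kb = [OH-]²/(0.000763 − [OH-]) = 3.7 × 10^-4
Here C₀/Kb ≈ 2.06, so the small-[OH-] approximation fails. Use the quadratic:
[OH-] = (−Kb + √(Kb² + 4·Kb·C₀))/2 = 3.78 × 10^-4 M
pOH = 3.42, so pH = 14.00 − pOH = 10.58

pH = 10.58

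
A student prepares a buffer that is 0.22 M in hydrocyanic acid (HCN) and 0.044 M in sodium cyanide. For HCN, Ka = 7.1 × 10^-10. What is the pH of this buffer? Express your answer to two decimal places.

pH = 8.45

pKa = −log(7.1 × 10^-10) = 9.149
Henderson–Hasselbalch: pH = pKa + log([CN-]/[HCN]) = 9.149 + log(0.044/0.22)
pH = 9.149 + (-0.699) = 8.45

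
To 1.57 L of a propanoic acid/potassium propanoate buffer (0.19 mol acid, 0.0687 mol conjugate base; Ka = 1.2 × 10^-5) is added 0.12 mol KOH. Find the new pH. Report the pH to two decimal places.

pH = 5.35

OH- converts CH3CH2COOH to CH3CH2COO-: CH3CH2COOH → 0.07 mol, CH3CH2COO- → 0.189 mol.
pKa = −log(1.2 × 10^-5) = 4.921
pH = pKa + log([A⁻]/[HA]) = 4.921 + log(0.189/0.07) = 4.921 +0.431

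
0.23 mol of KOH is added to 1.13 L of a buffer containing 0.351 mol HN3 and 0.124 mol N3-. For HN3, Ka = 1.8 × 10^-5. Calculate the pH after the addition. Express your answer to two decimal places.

After neutralization: n(HN3) = 0.121 mol, n(N3-) = 0.354 mol.
pKa = −log(1.8 × 10^-5) = 4.745
pH = pKa + log([A⁻]/[HA]) = 4.745 + log(0.354/0.121) = 4.745 +0.466

pH = 5.21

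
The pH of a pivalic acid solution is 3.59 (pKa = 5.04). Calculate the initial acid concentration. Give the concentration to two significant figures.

C₀ = 7.5 × 10^-3 M

[H+] = 10^(-3.59) = 2.57 × 10^-4 M = x
Ka = 10^(−5.04) = 9.12 × 10^-6
Ka = x²/(C₀ − x) ⇒ C₀ = x + x²/Ka
C₀ = 2.57 × 10^-4 + (2.57 × 10^-4)²/(9.12 × 10^-6) = 7.50 × 10^-3 M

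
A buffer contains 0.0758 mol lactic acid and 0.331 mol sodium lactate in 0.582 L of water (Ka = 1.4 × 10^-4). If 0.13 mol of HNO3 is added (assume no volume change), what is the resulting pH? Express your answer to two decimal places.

Added H+ converts CH3CH(OH)COO- to CH3CH(OH)COOH: CH3CH(OH)COOH → 0.206 mol, CH3CH(OH)COO- → 0.201 mol.
pKa = −log(1.4 × 10^-4) = 3.854
pH = pKa + log(n_CH3CH(OH)COO-/n_CH3CH(OH)COOH) = 3.854 + log(0.201/0.206) = 3.854 + (-0.011)

pH = 3.84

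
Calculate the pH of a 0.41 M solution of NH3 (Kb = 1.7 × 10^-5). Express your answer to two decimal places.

pH = 11.42

NH3 + H2O ⇌ NH4+ + OH-
From the ICE table, Kb = x²/(0.41 − x) = 1.7 × 10^-5.
Since Kb ≪ C₀, x ≈ √(Kb·C₀) = 2.64 × 10^-3 M.
pOH = −log(2.64 × 10^-3) = 2.58; pH = 14.00 − 2.58 = 11.42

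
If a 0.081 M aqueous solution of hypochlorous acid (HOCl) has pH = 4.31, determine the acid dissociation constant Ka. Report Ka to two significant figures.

Ka = 3.0 × 10^-8

[H+] = 10^(-4.31) = 4.90 × 10^-5 M
At equilibrium [HA] = 0.081 − 4.90 × 10^-5 = 8.10 × 10^-2 M
Ka = [H+][A-]/[HA] = (4.90 × 10^-5)² / 8.10 × 10^-2 = 3.0 × 10^-8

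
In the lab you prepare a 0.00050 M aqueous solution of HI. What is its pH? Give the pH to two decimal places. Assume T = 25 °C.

HI is a strong acid and dissociates completely, so [H+] = 0.00050 M.
pH = -log(0.0005) = 3.30

pH = 3.30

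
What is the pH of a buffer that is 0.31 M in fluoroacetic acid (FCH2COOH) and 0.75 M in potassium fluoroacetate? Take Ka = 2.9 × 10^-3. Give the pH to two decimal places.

pH = 2.92

pKa = −log(2.9 × 10^-3) = 2.538
pH = pKa + log([A⁻]/[HA]) = 2.538 + log(0.75/0.31)
pH = 2.538 + (+0.384) = 2.92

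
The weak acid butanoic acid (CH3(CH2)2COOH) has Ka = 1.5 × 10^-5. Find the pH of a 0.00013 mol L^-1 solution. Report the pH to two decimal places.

pH = 4.43

CH3(CH2)2COOH ⇌ CH3(CH2)2COO- + H+
Ka = x²/(0.00013 − x) = 1.5 × 10^-5
Here C₀/Ka ≈ 8.67, so the small-x approximation fails. Use the quadratic:
x = [−1.5e-05 + √(1.5e-05² + 7.8e-09)]/2 = 3.73 × 10^-5 M
pH = −log[H+] = −log(3.73 × 10^-5) = 4.43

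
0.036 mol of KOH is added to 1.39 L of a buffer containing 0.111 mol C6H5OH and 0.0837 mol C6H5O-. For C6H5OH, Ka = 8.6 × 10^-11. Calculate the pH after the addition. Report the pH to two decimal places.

After neutralization: n(C6H5OH) = 0.075 mol, n(C6H5O-) = 0.12 mol.
pKa = −log(8.6 × 10^-11) = 10.066
pH = pKa + log([A⁻]/[HA]) = 10.066 + log(0.12/0.075) = 10.066 +0.204

pH = 10.27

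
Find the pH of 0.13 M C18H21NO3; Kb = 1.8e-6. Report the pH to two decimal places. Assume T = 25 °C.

pH = 10.68

C18H21NO3 + H2O ⇌ C18H22NO3+ + OH-
Kb = [OH-]²/(0.13 − [OH-]) = 1.8 × 10^-6
Since Kb ≪ C₀, [OH-] ≈ √(Kb·C₀) = 4.84 × 10^-4 M.
([OH-]/C₀ = 0.37% < 5%, so the approximation holds.)
pOH = 3.32, so pH = 14.00 − pOH = 10.68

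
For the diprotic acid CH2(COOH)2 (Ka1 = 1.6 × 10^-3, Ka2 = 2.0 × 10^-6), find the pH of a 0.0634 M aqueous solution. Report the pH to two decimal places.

Since Ka1 ≫ Ka2, the first ionization dominates [H+].
Ka1 = x²/(0.0634 − x) = 1.6 × 10^-3
Solving the quadratic: x = (−Ka1 + √(Ka1² + 4·Ka1·C₀))/2 = 9.30 × 10^-3 M
pH = −log(9.30 × 10^-3) = 2.03

pH = 2.03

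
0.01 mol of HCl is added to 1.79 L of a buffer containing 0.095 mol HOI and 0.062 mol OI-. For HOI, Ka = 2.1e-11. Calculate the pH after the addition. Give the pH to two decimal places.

Added H+ converts OI- to HOI: HOI → 0.105 mol, OI- → 0.052 mol.
pKa = −log(2.1 × 10^-11) = 10.678
pH = pKa + log(n_OI-/n_HOI) = 10.678 + log(0.052/0.105) = 10.678 + (-0.305)

pH = 10.37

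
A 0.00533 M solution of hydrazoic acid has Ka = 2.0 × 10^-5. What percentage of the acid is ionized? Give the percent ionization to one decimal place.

HN3 ⇌ N3- + H+; let x = [H+] at equilibrium.
Solve x² + 2e-05x − 1.07e-07 = 0 → x = 3.17 × 10^-4 M
% ionization = x/C₀ × 100% = 3.17 × 10^-4/0.00533 × 100% = 5.9%

5.9%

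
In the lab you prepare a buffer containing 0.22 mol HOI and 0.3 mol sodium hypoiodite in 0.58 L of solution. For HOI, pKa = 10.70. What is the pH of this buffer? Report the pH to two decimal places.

pH = 10.83

Using pH = pKa + log([base]/[acid]) with [base]/[acid] = 0.3/0.22:
pH = 10.70 + (+0.135) = 10.83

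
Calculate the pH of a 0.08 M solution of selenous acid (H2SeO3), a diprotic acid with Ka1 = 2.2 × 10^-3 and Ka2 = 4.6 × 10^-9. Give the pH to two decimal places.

pH = 1.91

Ka1 ≫ Ka2, so treat the first dissociation as the only significant source of H+.
Ka1 = x²/(0.08 − x) = 2.2 × 10^-3
Solving the quadratic: x = (−Ka1 + √(Ka1² + 4·Ka1·C₀))/2 = 1.22 × 10^-2 M
pH = −log(1.22 × 10^-2) = 1.91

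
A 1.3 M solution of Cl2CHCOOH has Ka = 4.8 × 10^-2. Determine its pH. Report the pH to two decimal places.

pH = 0.64

Cl2CHCOOH ⇌ Cl2CHCOO- + H+
From the ICE table, Ka = [H+]²/(1.3 − [H+]) = 4.8 × 10^-2.
The 5% rule fails; solving [H+]² + Ka·[H+] − Ka·C₀ = 0 exactly:
[H+] = [−0.048 + √(0.048² + 0.25)]/2 = 2.27 × 10^-1 M
pH = −log(2.27 × 10^-1) = 0.64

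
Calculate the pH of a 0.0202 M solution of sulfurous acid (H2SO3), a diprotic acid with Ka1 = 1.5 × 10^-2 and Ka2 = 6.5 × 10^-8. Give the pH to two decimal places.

pH = 1.94

Since Ka1 ≫ Ka2, the first ionization dominates [H+].
Ka1 = x²/(0.0202 − x) = 1.5 × 10^-2
Solving the quadratic: x = (−Ka1 + √(Ka1² + 4·Ka1·C₀))/2 = 1.15 × 10^-2 M
pH = −log(1.15 × 10^-2) = 1.94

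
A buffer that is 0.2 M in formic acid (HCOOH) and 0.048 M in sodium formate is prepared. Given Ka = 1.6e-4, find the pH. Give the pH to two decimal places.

pKa = −log(1.6 × 10^-4) = 3.796
pH = pKa + log([A⁻]/[HA]) = 3.796 + log(0.048/0.2)
pH = 3.796 + (-0.620) = 3.18

pH = 3.18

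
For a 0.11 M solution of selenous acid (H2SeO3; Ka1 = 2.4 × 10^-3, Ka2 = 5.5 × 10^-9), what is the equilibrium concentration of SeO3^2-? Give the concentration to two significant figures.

5.5 × 10^-9 M

First ionization gives [H+] ≈ [HSeO3-] = 1.51 × 10^-2 M.
Second step: Ka2 = [H+][SeO3^2-]/[HSeO3-] ≈ [SeO3^2-] (since [H+] ≈ [HSeO3-]).
So [SeO3^2-] ≈ Ka2.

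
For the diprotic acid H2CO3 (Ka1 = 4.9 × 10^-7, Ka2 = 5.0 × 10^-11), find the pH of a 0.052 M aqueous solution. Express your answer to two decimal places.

pH = 3.80

Ka1 ≫ Ka2, so treat the first dissociation as the only significant source of H+.
Ka1 = x²/(0.052 − x) = 4.9 × 10^-7
x ≈ √(4.9 × 10^-7 × 0.052) = 1.60 × 10^-4 M
pH = −log(1.60 × 10^-4) = 3.80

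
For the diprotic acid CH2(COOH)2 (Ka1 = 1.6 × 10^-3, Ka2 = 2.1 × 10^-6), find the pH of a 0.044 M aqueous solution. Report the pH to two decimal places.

pH = 2.12

Since Ka1 ≫ Ka2, the first ionization dominates [H+].
Ka1 = x²/(0.044 − x) = 1.6 × 10^-3
Solving the quadratic: x = (−Ka1 + √(Ka1² + 4·Ka1·C₀))/2 = 7.63 × 10^-3 M
pH = −log(7.63 × 10^-3) = 2.12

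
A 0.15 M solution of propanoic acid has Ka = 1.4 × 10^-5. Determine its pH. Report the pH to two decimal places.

CH3CH2COOH ⇌ CH3CH2COO- + H+
Ka = [H+]²/(0.15 − [H+]) = 1.4 × 10^-5
Since Ka ≪ C₀, [H+] ≈ √(Ka·C₀) = 1.45 × 10^-3 M.
Check: 0.97% ionized — well under 5%, approximation valid.
pH = −log(1.45 × 10^-3) = 2.84

pH = 2.84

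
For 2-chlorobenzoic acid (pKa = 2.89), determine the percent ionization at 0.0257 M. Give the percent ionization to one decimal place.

ClC6H4COOH ⇌ ClC6H4COO- + H+; let x = [H+] at equilibrium.
Ka = 10^(−2.89) = 1.29 × 10^-3
Ka = x²/(C₀ − x); solving the quadratic gives x = 5.15 × 10^-3 M.
% ionization = x/C₀ × 100% = 5.15 × 10^-3/0.0257 × 100% = 20.0%

20.0%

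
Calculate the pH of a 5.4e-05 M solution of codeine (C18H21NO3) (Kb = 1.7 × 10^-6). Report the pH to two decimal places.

C18H21NO3 + H2O ⇌ C18H22NO3+ + OH-
Kb = [OH-]²/(5.4e-05 − [OH-]) = 1.7 × 10^-6
Here C₀/Kb ≈ 31.8, so the small-[OH-] approximation fails. Use the quadratic:
[OH-] = (−Kb + √(Kb² + 4·Kb·C₀))/2 = 8.77 × 10^-6 M
pOH = 5.06, so pH = 14.00 − pOH = 8.94

pH = 8.94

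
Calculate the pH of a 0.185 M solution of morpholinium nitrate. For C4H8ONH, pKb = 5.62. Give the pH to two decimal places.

C4H8ONH2+ is the conjugate acid of the weak base C4H8ONH.
Kb = 10^(−5.62) = 2.40 × 10^-6
Ka = Kw/Kb = 1.0×10^-14 / 2.40 × 10^-6 = 4.17 × 10^-9
From the ICE table, Ka = x²/(0.185 − x) = 4.17 × 10^-9.
Neglecting x in the denominator: x = √(4.17 × 10^-9 × 0.185) = 2.78 × 10^-5 M
pH = −log(2.78 × 10^-5) = 4.56

pH = 4.56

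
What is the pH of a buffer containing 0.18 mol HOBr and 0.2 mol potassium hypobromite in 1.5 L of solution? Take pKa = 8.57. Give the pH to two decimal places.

pH = 8.62

Henderson–Hasselbalch: pH = pKa + log([OBr-]/[HOBr]) = 8.57 + log(0.2/0.18)
pH = 8.57 + (+0.046) = 8.62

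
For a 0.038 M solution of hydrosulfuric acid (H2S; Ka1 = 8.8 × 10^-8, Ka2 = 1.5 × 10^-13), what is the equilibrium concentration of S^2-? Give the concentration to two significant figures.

First ionization gives [H+] ≈ [HS-] = 5.78 × 10^-5 M.
Second step: Ka2 = [H+][S^2-]/[HS-] ≈ [S^2-] (since [H+] ≈ [HS-]).
So [S^2-] ≈ Ka2.

1.5 × 10^-13 M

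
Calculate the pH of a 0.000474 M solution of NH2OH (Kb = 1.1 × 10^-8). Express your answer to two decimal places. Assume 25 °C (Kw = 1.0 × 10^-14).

pH = 8.36

NH2OH + H2O ⇌ NH3OH+ + OH-
Kb = [OH-]²/(0.000474 − [OH-]) = 1.1 × 10^-8
Neglecting [OH-] in the denominator: [OH-] = √(1.1 × 10^-8 × 0.000474) = 2.28 × 10^-6 M
pOH = −log(2.28 × 10^-6) = 5.64; pH = 14.00 − 5.64 = 8.36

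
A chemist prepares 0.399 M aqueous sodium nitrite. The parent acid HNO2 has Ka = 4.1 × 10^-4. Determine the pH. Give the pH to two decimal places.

pH = 8.49

NO2- is the conjugate base of the weak acid HNO2.
Kb = Kw/Ka = 1.0×10^-14 / 4.1 × 10^-4 = 2.44 × 10^-11
Kb = [OH-]²/(0.399 − [OH-]) = 2.44 × 10^-11
Assume [OH-] ≪ 0.399: [OH-] ≈ √(2.44 × 10^-11 × 0.399) = 3.12 × 10^-6 M
pOH = −log(3.12 × 10^-6) = 5.51; pH = 14.00 − 5.51 = 8.49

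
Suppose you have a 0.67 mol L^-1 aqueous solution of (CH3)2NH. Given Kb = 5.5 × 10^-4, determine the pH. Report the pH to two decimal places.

pH = 12.28

(CH3)2NH + H2O ⇌ (CH3)2NH2+ + OH-
Kb = x²/(0.67 − x) = 5.5 × 10^-4
Assume x ≪ 0.67: x ≈ √(5.5 × 10^-4 × 0.67) = 1.92 × 10^-2 M
pOH = −log(1.92 × 10^-2) = 1.72; pH = 14.00 − 1.72 = 12.28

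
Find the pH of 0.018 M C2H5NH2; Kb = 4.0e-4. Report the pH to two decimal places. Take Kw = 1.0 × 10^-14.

pH = 11.40

C2H5NH2 + H2O ⇌ C2H5NH3+ + OH-
From the ICE table, Kb = x²/(0.018 − x) = 4.0 × 10^-4.
The 5% rule fails; solving x² + Kb·x − Kb·C₀ = 0 exactly:
x = (−Kb + √(Kb² + 4·Kb·C₀))/2 = 2.49 × 10^-3 M
pOH = 2.60, so pH = 14.00 − pOH = 11.40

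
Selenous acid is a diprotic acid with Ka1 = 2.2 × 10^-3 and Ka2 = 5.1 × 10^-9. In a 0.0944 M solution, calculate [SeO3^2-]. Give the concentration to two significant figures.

5.1 × 10^-9 M

First ionization gives [H+] ≈ [HSeO3-] = 1.34 × 10^-2 M.
Second step: Ka2 = [H+][SeO3^2-]/[HSeO3-] ≈ [SeO3^2-] (since [H+] ≈ [HSeO3-]).
So [SeO3^2-] ≈ Ka2.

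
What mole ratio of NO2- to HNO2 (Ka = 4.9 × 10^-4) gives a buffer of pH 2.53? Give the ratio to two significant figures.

pKa = -log(4.9 × 10^-4) = 3.310
pH = pKa + log(r) ⇒ log(r) = 2.53 − 3.310 = -0.780
r = [NO2-]/[HNO2] = 10^(-0.780) = 0.166

ratio = 0.17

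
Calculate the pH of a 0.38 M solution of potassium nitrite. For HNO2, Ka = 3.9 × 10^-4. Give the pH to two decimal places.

NO2- is the conjugate base of the weak acid HNO2.
Kb = Kw/Ka = 1.0×10^-14 / 3.9 × 10^-4 = 2.56 × 10^-11
From the ICE table, Kb = [OH-]²/(0.38 − [OH-]) = 2.56 × 10^-11.
Since Kb ≪ C₀, [OH-] ≈ √(Kb·C₀) = 3.12 × 10^-6 M.
pOH = −log(3.12 × 10^-6) = 5.51; pH = 14.00 − 5.51 = 8.49

pH = 8.49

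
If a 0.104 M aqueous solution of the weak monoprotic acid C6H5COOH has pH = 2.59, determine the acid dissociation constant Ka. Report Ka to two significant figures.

[H+] = 10^(-2.59) = 2.57 × 10^-3 M
At equilibrium [HA] = 0.104 − 2.57 × 10^-3 = 1.01 × 10^-1 M
Ka = [H+][A-]/[HA] = (2.57 × 10^-3)² / 1.01 × 10^-1 = 6.5 × 10^-5

Ka = 6.5 × 10^-5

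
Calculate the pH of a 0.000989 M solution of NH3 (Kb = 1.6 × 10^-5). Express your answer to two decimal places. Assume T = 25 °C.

pH = 10.07

NH3 + H2O ⇌ NH4+ + OH-
From the ICE table, Kb = [OH-]²/(0.000989 − [OH-]) = 1.6 × 10^-5.
[OH-] is not negligible relative to C₀; solve [OH-]² + 1.6e-05·[OH-] − 1.58e-08 = 0.
[OH-] = (−Kb + √(Kb² + 4·Kb·C₀))/2 = 1.18 × 10^-4 M
pOH = 3.93, so pH = 14.00 − pOH = 10.07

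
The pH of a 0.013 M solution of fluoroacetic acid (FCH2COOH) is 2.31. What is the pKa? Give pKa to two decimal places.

[H+] = 10^(-2.31) = 4.90 × 10^-3 M
At equilibrium [HA] = 0.013 − 4.90 × 10^-3 = 8.10 × 10^-3 M
Ka = [H+][A-]/[HA] = (4.90 × 10^-3)² / 8.10 × 10^-3 = 2.96 × 10^-3
pKa = -log(2.96 × 10^-3) = 2.53

pKa = 2.53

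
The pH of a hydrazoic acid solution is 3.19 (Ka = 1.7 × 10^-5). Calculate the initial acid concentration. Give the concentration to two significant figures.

[H+] = 10^(-3.19) = 6.46 × 10^-4 M = x
Ka = x²/(C₀ − x) ⇒ C₀ = x + x²/Ka
C₀ = 6.46 × 10^-4 + (6.46 × 10^-4)²/(1.7 × 10^-5) = 2.52 × 10^-2 M

C₀ = 2.5 × 10^-2 M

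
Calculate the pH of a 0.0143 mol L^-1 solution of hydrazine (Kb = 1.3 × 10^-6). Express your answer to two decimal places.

N2H4 + H2O ⇌ N2H5+ + OH-
From the ICE table, Kb = [OH-]²/(0.0143 − [OH-]) = 1.3 × 10^-6.
Since Kb ≪ C₀, [OH-] ≈ √(Kb·C₀) = 1.36 × 10^-4 M.
pOH = 3.87, so pH = 14.00 − pOH = 10.13

pH = 10.13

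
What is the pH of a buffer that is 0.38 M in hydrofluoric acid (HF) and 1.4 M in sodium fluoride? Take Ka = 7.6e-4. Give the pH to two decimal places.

pKa = −log(7.6 × 10^-4) = 3.119
pH = pKa + log([A⁻]/[HA]) = 3.119 + log(1.4/0.38)
pH = 3.119 + (+0.566) = 3.69

pH = 3.69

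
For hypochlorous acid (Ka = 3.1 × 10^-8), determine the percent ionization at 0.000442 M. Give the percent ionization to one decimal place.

0.8%

HOCl ⇌ OCl- + H+; let x = [H+] at equilibrium.
x ≈ √(Ka·C₀) = √(3.1 × 10^-8 × 0.000442) = 3.70 × 10^-6 M
% ionization = x/C₀ × 100% = 3.70 × 10^-6/0.000442 × 100% = 0.8%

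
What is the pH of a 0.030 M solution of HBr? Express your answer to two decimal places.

HBr is a strong acid and dissociates completely, so [H+] = 0.030 M.
pH = -log(0.03) = 1.52

pH = 1.52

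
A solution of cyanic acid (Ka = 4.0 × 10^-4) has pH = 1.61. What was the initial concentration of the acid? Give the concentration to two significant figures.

[H+] = 10^(-1.61) = 2.45 × 10^-2 M = x
Ka = x²/(C₀ − x) ⇒ C₀ = x + x²/Ka
C₀ = 2.45 × 10^-2 + (2.45 × 10^-2)²/(4.0 × 10^-4) = 1.53 M

C₀ = 1.5 M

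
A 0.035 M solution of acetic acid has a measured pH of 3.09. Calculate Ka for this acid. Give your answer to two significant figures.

Ka = 1.9 × 10^-5

[H+] = 10^(-3.09) = 8.13 × 10^-4 M
At equilibrium [HA] = 0.035 − 8.13 × 10^-4 = 3.42 × 10^-2 M
Ka = [H+][A-]/[HA] = (8.13 × 10^-4)² / 3.42 × 10^-2 = 1.9 × 10^-5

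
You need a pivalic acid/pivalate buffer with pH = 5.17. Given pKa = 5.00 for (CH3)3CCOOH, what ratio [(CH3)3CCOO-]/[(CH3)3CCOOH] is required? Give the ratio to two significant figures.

ratio = 1.5

pH = pKa + log(r) ⇒ log(r) = 5.17 − 5.00 = +0.17
r = [(CH3)3CCOO-]/[(CH3)3CCOOH] = 10^(+0.17) = 1.48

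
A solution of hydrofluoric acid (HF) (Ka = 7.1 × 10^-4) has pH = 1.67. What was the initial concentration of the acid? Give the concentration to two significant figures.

[H+] = 10^(-1.67) = 2.14 × 10^-2 M = x
Ka = x²/(C₀ − x) ⇒ C₀ = x + x²/Ka
C₀ = 2.14 × 10^-2 + (2.14 × 10^-2)²/(7.1 × 10^-4) = 6.66 × 10^-1 M

C₀ = 6.7 × 10^-1 M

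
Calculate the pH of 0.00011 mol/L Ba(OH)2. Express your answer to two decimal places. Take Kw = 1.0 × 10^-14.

Ba(OH)2 is a strong base (each formula unit releases 2 OH-); [OH-] = 0.00022 M.
pOH = -log(0.00022) = 3.66
pH = 14.00 - 3.66 = 10.34

pH = 10.34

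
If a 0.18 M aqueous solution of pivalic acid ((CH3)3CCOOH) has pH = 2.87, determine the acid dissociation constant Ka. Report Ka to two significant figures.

[H+] = 10^(-2.87) = 1.35 × 10^-3 M
At equilibrium [HA] = 0.18 − 1.35 × 10^-3 = 1.79 × 10^-1 M
Ka = [H+][A-]/[HA] = (1.35 × 10^-3)² / 1.79 × 10^-1 = 1.0 × 10^-5

Ka = 1.0 × 10^-5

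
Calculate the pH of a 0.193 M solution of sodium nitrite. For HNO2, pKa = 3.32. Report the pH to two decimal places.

pH = 8.30

NO2- is the conjugate base of the weak acid HNO2.
Ka = 10^(−3.32) = 4.79 × 10^-4
Kb = Kw/Ka = 1.0×10^-14 / 4.79 × 10^-4 = 2.09 × 10^-11
Kb = x²/(0.193 − x) = 2.09 × 10^-11
Since Kb ≪ C₀, x ≈ √(Kb·C₀) = 2.01 × 10^-6 M.
(x/C₀ = 0.001% < 5%, so the approximation holds.)
pOH = 5.70, so pH = 14.00 − pOH = 8.30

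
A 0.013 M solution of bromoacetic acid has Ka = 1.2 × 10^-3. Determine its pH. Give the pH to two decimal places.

pH = 2.47

BrCH2COOH ⇌ BrCH2COO- + H+
From the ICE table, Ka = [H+]²/(0.013 − [H+]) = 1.2 × 10^-3.
The 5% rule fails; solving [H+]² + Ka·[H+] − Ka·C₀ = 0 exactly:
[H+] = (−Ka + √(Ka² + 4·Ka·C₀))/2 = 3.39 × 10^-3 M
pH = −log(3.39 × 10^-3) = 2.47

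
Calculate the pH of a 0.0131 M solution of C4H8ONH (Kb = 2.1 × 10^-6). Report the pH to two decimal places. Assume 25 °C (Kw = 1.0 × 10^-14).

pH = 10.22

C4H8ONH + H2O ⇌ C4H8ONH2+ + OH-
From the ICE table, Kb = x²/(0.0131 − x) = 2.1 × 10^-6.
Assume x ≪ 0.0131: x ≈ √(2.1 × 10^-6 × 0.0131) = 1.66 × 10^-4 M
(x/C₀ = 1.3% < 5%, so the approximation holds.)
pOH = −log(1.66 × 10^-4) = 3.78; pH = 14.00 − 3.78 = 10.22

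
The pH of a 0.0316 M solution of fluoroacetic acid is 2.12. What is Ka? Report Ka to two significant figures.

[H+] = 10^(-2.12) = 7.59 × 10^-3 M
At equilibrium [HA] = 0.0316 − 7.59 × 10^-3 = 2.40 × 10^-2 M
Ka = [H+][A-]/[HA] = (7.59 × 10^-3)² / 2.40 × 10^-2 = 2.4 × 10^-3

Ka = 2.4 × 10^-3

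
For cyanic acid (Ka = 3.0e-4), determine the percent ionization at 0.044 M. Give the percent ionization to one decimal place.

HOCN ⇌ OCN- + H+; let x = [H+] at equilibrium.
Solve x² + 0.0003x − 1.32e-05 = 0 → x = 3.49 × 10^-3 M
% ionization = x/C₀ × 100% = 3.49 × 10^-3/0.044 × 100% = 7.9%

7.9%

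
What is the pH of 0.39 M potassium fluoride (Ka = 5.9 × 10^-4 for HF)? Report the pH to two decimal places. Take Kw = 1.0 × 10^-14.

F- is the conjugate base of the weak acid HF.
Kb = Kw/Ka = 1.0×10^-14 / 5.9 × 10^-4 = 1.69 × 10^-11
Kb = [OH-]²/(0.39 − [OH-]) = 1.69 × 10^-11
Since Kb ≪ C₀, [OH-] ≈ √(Kb·C₀) = 2.57 × 10^-6 M.
Check: 0.00066% ionized — well under 5%, approximation valid.
pOH = 5.59, so pH = 14.00 − pOH = 8.41

pH = 8.41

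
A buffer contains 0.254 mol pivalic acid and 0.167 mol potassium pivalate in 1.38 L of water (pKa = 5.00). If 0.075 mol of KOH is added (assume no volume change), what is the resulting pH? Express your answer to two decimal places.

pH = 5.13

OH- converts (CH3)3CCOOH to (CH3)3CCOO-: (CH3)3CCOOH → 0.179 mol, (CH3)3CCOO- → 0.242 mol.
pH = pKa + log(n_(CH3)3CCOO-/n_(CH3)3CCOOH) = 5.00 + log(0.242/0.179) = 5.00 + (+0.131)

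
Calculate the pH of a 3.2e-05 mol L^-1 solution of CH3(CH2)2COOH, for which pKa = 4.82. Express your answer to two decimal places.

pH = 4.80

CH3(CH2)2COOH ⇌ CH3(CH2)2COO- + H+
Ka = 10^(−4.82) = 1.51 × 10^-5
Ka = x²/(3.2e-05 − x) = 1.51 × 10^-5
x is not negligible relative to C₀; solve x² + 1.51e-05·x − 4.83e-10 = 0.
x = [−1.51e-05 + √(1.51e-05² + 1.93e-09)]/2 = 1.57 × 10^-5 M
pH = −log(1.57 × 10^-5) = 4.80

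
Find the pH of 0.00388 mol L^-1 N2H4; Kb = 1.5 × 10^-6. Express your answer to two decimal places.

pH = 9.88

N2H4 + H2O ⇌ N2H5+ + OH-
Kb = x²/(0.00388 − x) = 1.5 × 10^-6
Since Kb ≪ C₀, x ≈ √(Kb·C₀) = 7.63 × 10^-5 M.
pOH = 4.12, so pH = 14.00 − pOH = 9.88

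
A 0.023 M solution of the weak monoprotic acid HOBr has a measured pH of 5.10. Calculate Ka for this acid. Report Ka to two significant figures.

Ka = 2.7 × 10^-9

[H+] = 10^(-5.10) = 7.94 × 10^-6 M
At equilibrium [HA] = 0.023 − 7.94 × 10^-6 = 2.30 × 10^-2 M
Ka = [H+][A-]/[HA] = (7.94 × 10^-6)² / 2.30 × 10^-2 = 2.7 × 10^-9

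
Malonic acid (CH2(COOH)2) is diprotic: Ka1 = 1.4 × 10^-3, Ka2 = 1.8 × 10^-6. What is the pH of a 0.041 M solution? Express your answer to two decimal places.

pH = 2.16

Ka1 ≫ Ka2, so treat the first dissociation as the only significant source of H+.
Ka1 = x²/(0.041 − x) = 1.4 × 10^-3
Solving the quadratic: x = (−Ka1 + √(Ka1² + 4·Ka1·C₀))/2 = 6.91 × 10^-3 M
pH = −log(6.91 × 10^-3) = 2.16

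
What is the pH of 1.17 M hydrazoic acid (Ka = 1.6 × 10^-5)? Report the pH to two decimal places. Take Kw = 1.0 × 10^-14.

pH = 2.36

HN3 ⇌ N3- + H+
Ka = [H+]²/(1.17 − [H+]) = 1.6 × 10^-5
Since Ka ≪ C₀, [H+] ≈ √(Ka·C₀) = 4.33 × 10^-3 M.
([H+]/C₀ = 0.37% < 5%, so the approximation holds.)
pH = −log(4.33 × 10^-3) = 2.36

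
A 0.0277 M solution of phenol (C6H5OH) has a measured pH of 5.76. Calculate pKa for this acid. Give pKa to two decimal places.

pKa = 9.96

[H+] = 10^(-5.76) = 1.74 × 10^-6 M
At equilibrium [HA] = 0.0277 − 1.74 × 10^-6 = 2.77 × 10^-2 M
Ka = [H+][A-]/[HA] = (1.74 × 10^-6)² / 2.77 × 10^-2 = 1.09 × 10^-10
pKa = -log(1.09 × 10^-10) = 9.96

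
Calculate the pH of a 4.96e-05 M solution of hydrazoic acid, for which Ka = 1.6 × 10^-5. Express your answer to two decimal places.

HN3 ⇌ N3- + H+
Let x = [H+] at equilibrium. Ka = x²/(4.96e-05 − x).
The 5% rule fails; solving x² + Ka·x − Ka·C₀ = 0 exactly:
x = (−Ka + √(Ka² + 4·Ka·C₀))/2 = 2.13 × 10^-5 M
pH = −log(2.13 × 10^-5) = 4.67

pH = 4.67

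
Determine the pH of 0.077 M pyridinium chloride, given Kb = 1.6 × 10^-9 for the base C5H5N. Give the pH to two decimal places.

C5H5NH+ is the conjugate acid of the weak base C5H5N.
Ka = Kw/Kb = 1.0×10^-14 / 1.6 × 10^-9 = 6.25 × 10^-6
Ka = x²/(0.077 − x) = 6.25 × 10^-6
Neglecting x in the denominator: x = √(6.25 × 10^-6 × 0.077) = 6.94 × 10^-4 M
Check: 0.9% ionized — well under 5%, approximation valid.
pH = −log(6.94 × 10^-4) = 3.16

pH = 3.16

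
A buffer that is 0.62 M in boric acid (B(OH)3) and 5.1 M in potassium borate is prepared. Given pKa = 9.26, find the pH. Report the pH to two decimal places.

pH = 10.18

pH = pKa + log([A⁻]/[HA]) = 9.26 + log(5.1/0.62)
pH = 9.26 + (+0.915) = 10.18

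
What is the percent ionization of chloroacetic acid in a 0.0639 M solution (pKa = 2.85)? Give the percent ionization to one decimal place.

13.8%

ClCH2COOH ⇌ ClCH2COO- + H+; let x = [H+] at equilibrium.
Ka = 10^(−2.85) = 1.41 × 10^-3
Solve x² + 0.00141x − 9.01e-05 = 0 → x = 8.81 × 10^-3 M
% ionization = x/C₀ × 100% = 8.81 × 10^-3/0.0639 × 100% = 13.8%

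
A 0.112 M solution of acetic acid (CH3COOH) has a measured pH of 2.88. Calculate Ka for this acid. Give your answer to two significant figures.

[H+] = 10^(-2.88) = 1.32 × 10^-3 M
At equilibrium [HA] = 0.112 − 1.32 × 10^-3 = 1.11 × 10^-1 M
Ka = [H+][A-]/[HA] = (1.32 × 10^-3)² / 1.11 × 10^-1 = 1.6 × 10^-5

Ka = 1.6 × 10^-5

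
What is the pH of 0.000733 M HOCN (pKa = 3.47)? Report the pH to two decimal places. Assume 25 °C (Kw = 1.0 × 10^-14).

HOCN ⇌ OCN- + H+
Ka = 10^(−3.47) = 3.39 × 10^-4
Ka = [H+]²/(0.000733 − [H+]) = 3.39 × 10^-4
The 5% rule fails; solving [H+]² + Ka·[H+] − Ka·C₀ = 0 exactly:
[H+] = (−Ka + √(Ka² + 4·Ka·C₀))/2 = 3.57 × 10^-4 M
pH = −log[H+] = −log(3.57 × 10^-4) = 3.45

pH = 3.45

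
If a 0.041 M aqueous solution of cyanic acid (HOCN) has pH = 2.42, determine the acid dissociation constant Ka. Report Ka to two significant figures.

Ka = 3.9 × 10^-4

[H+] = 10^(-2.42) = 3.80 × 10^-3 M
At equilibrium [HA] = 0.041 − 3.80 × 10^-3 = 3.72 × 10^-2 M
Ka = [H+][A-]/[HA] = (3.80 × 10^-3)² / 3.72 × 10^-2 = 3.9 × 10^-4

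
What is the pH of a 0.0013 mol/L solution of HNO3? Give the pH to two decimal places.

pH = 2.89

HNO3 is a strong acid and dissociates completely, so [H+] = 0.0013 M.
pH = -log(0.0013) = 2.89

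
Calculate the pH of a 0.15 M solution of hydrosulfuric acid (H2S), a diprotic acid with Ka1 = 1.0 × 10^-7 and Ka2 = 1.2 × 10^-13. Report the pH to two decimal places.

pH = 3.91

Since Ka1 ≫ Ka2, the first ionization dominates [H+].
Ka1 = x²/(0.15 − x) = 1.0 × 10^-7
x ≈ √(1.0 × 10^-7 × 0.15) = 1.22 × 10^-4 M
pH = −log(1.22 × 10^-4) = 3.91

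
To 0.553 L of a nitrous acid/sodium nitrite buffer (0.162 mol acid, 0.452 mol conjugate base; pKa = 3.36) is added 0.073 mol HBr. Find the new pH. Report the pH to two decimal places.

pH = 3.57

After neutralization: n(HNO2) = 0.235 mol, n(NO2-) = 0.379 mol.
Henderson–Hasselbalch with mole ratio 0.379/0.235: pH = 3.36 + (+0.208)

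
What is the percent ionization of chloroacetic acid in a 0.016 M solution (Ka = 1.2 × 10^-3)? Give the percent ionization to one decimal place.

23.9%

ClCH2COOH ⇌ ClCH2COO- + H+; let x = [H+] at equilibrium.
Ka = x²/(C₀ − x); solving the quadratic gives x = 3.82 × 10^-3 M.
Fraction ionized = 3.82 × 10^-3 / 0.016 = 0.2387 → 23.9%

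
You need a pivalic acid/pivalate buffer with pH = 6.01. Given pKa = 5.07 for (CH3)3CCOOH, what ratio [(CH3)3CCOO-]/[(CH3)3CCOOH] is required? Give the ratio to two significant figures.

pH = pKa + log(r) ⇒ log(r) = 6.01 − 5.07 = +0.94
r = [(CH3)3CCOO-]/[(CH3)3CCOOH] = 10^(+0.94) = 8.71

ratio = 8.7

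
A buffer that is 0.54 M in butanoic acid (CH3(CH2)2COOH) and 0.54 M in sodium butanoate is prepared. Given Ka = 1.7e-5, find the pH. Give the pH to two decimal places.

pH = 4.77

pKa = −log(1.7 × 10^-5) = 4.770
Using pH = pKa + log([base]/[acid]) with [base]/[acid] = 0.54/0.54:
pH = 4.770 + (+0.000) = 4.77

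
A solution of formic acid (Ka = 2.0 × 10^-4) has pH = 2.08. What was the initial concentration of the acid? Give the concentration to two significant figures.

C₀ = 3.5 × 10^-1 M

[H+] = 10^(-2.08) = 8.32 × 10^-3 M = x
Ka = x²/(C₀ − x) ⇒ C₀ = x + x²/Ka
C₀ = 8.32 × 10^-3 + (8.32 × 10^-3)²/(2.0 × 10^-4) = 3.54 × 10^-1 M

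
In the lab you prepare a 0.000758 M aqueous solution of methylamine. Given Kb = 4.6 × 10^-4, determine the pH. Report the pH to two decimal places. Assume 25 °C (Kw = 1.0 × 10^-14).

pH = 10.61

CH3NH2 + H2O ⇌ CH3NH3+ + OH-
From the ICE table, Kb = [OH-]²/(0.000758 − [OH-]) = 4.6 × 10^-4.
Here C₀/Kb ≈ 1.65, so the small-[OH-] approximation fails. Use the quadratic:
[OH-] = [−0.00046 + √(0.00046² + 1.39e-06)]/2 = 4.04 × 10^-4 M
pOH = 3.39, so pH = 14.00 − pOH = 10.61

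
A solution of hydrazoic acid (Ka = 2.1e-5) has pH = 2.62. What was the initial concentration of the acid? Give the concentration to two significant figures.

[H+] = 10^(-2.62) = 2.40 × 10^-3 M = x
Ka = x²/(C₀ − x) ⇒ C₀ = x + x²/Ka
C₀ = 2.40 × 10^-3 + (2.40 × 10^-3)²/(2.1 × 10^-5) = 2.77 × 10^-1 M

C₀ = 2.8 × 10^-1 M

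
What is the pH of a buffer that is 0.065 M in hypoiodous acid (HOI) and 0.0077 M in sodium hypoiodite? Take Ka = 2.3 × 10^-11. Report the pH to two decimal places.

pH = 9.71

pKa = −log(2.3 × 10^-11) = 10.638
Henderson–Hasselbalch: pH = pKa + log([OI-]/[HOI]) = 10.638 + log(0.0077/0.065)
pH = 10.638 + (-0.926) = 9.71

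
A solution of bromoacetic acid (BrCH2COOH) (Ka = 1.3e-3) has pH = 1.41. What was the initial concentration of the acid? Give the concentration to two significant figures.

C₀ = 1.2 M

[H+] = 10^(-1.41) = 3.89 × 10^-2 M = x
Ka = x²/(C₀ − x) ⇒ C₀ = x + x²/Ka
C₀ = 3.89 × 10^-2 + (3.89 × 10^-2)²/(1.3 × 10^-3) = 1.20 M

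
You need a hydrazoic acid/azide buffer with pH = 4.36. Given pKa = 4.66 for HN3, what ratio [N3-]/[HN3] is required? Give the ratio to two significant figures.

ratio = 0.50

pH = pKa + log(r) ⇒ log(r) = 4.36 − 4.66 = -0.30
r = [N3-]/[HN3] = 10^(-0.30) = 0.501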